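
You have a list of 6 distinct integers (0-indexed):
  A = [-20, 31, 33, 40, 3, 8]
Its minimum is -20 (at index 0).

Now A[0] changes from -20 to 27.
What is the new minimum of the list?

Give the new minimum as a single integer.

Old min = -20 (at index 0)
Change: A[0] -20 -> 27
Changed element WAS the min. Need to check: is 27 still <= all others?
  Min of remaining elements: 3
  New min = min(27, 3) = 3

Answer: 3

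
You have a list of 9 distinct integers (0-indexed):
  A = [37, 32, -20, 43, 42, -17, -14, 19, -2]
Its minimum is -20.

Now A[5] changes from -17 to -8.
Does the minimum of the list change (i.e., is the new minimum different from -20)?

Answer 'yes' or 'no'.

Answer: no

Derivation:
Old min = -20
Change: A[5] -17 -> -8
Changed element was NOT the min; min changes only if -8 < -20.
New min = -20; changed? no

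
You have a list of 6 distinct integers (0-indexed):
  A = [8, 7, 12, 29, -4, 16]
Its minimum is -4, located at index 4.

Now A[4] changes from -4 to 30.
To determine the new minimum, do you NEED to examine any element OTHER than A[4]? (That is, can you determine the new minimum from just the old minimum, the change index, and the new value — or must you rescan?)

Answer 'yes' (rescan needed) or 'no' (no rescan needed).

Answer: yes

Derivation:
Old min = -4 at index 4
Change at index 4: -4 -> 30
Index 4 WAS the min and new value 30 > old min -4. Must rescan other elements to find the new min.
Needs rescan: yes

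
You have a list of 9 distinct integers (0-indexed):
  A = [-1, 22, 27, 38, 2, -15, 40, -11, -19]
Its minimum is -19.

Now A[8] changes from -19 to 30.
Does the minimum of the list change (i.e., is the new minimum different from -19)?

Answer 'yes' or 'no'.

Answer: yes

Derivation:
Old min = -19
Change: A[8] -19 -> 30
Changed element was the min; new min must be rechecked.
New min = -15; changed? yes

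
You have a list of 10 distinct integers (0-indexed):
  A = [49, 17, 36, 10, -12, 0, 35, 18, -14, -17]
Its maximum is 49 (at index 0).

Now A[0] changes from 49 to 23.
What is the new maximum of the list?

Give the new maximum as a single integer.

Old max = 49 (at index 0)
Change: A[0] 49 -> 23
Changed element WAS the max -> may need rescan.
  Max of remaining elements: 36
  New max = max(23, 36) = 36

Answer: 36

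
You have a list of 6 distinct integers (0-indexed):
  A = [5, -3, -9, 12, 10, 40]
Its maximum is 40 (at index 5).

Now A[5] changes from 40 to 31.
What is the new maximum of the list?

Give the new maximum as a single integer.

Old max = 40 (at index 5)
Change: A[5] 40 -> 31
Changed element WAS the max -> may need rescan.
  Max of remaining elements: 12
  New max = max(31, 12) = 31

Answer: 31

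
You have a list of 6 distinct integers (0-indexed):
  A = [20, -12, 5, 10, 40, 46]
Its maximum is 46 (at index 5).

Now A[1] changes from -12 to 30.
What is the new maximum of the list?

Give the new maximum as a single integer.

Old max = 46 (at index 5)
Change: A[1] -12 -> 30
Changed element was NOT the old max.
  New max = max(old_max, new_val) = max(46, 30) = 46

Answer: 46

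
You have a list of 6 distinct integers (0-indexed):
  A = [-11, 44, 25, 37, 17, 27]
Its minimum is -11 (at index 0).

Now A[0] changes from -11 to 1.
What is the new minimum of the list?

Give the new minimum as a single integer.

Answer: 1

Derivation:
Old min = -11 (at index 0)
Change: A[0] -11 -> 1
Changed element WAS the min. Need to check: is 1 still <= all others?
  Min of remaining elements: 17
  New min = min(1, 17) = 1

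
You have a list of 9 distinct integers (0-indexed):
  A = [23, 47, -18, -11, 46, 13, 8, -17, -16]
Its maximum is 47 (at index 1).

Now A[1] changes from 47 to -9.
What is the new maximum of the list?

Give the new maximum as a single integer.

Answer: 46

Derivation:
Old max = 47 (at index 1)
Change: A[1] 47 -> -9
Changed element WAS the max -> may need rescan.
  Max of remaining elements: 46
  New max = max(-9, 46) = 46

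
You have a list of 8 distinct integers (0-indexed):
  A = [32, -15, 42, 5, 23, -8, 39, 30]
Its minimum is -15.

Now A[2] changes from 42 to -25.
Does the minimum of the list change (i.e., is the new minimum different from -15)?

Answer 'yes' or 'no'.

Old min = -15
Change: A[2] 42 -> -25
Changed element was NOT the min; min changes only if -25 < -15.
New min = -25; changed? yes

Answer: yes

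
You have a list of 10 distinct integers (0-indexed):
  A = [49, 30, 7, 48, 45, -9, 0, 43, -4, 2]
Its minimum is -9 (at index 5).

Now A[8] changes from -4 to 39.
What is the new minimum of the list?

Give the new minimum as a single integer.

Old min = -9 (at index 5)
Change: A[8] -4 -> 39
Changed element was NOT the old min.
  New min = min(old_min, new_val) = min(-9, 39) = -9

Answer: -9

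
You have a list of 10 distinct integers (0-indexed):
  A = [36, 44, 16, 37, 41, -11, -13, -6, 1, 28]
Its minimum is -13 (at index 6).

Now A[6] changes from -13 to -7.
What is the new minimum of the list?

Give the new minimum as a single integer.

Answer: -11

Derivation:
Old min = -13 (at index 6)
Change: A[6] -13 -> -7
Changed element WAS the min. Need to check: is -7 still <= all others?
  Min of remaining elements: -11
  New min = min(-7, -11) = -11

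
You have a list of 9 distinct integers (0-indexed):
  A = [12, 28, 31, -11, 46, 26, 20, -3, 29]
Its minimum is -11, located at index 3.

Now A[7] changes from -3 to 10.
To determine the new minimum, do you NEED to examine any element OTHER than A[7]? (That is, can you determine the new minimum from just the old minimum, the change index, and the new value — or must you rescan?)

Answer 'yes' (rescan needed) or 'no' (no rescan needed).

Old min = -11 at index 3
Change at index 7: -3 -> 10
Index 7 was NOT the min. New min = min(-11, 10). No rescan of other elements needed.
Needs rescan: no

Answer: no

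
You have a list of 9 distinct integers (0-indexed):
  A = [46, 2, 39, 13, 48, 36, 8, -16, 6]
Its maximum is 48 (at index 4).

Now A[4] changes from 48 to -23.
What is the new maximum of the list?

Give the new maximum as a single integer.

Answer: 46

Derivation:
Old max = 48 (at index 4)
Change: A[4] 48 -> -23
Changed element WAS the max -> may need rescan.
  Max of remaining elements: 46
  New max = max(-23, 46) = 46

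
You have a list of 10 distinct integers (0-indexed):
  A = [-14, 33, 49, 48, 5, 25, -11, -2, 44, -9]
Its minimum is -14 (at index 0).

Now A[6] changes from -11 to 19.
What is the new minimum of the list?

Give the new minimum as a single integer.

Answer: -14

Derivation:
Old min = -14 (at index 0)
Change: A[6] -11 -> 19
Changed element was NOT the old min.
  New min = min(old_min, new_val) = min(-14, 19) = -14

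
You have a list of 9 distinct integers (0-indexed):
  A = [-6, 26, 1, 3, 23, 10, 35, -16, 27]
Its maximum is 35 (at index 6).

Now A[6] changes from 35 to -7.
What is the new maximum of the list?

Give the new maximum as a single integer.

Old max = 35 (at index 6)
Change: A[6] 35 -> -7
Changed element WAS the max -> may need rescan.
  Max of remaining elements: 27
  New max = max(-7, 27) = 27

Answer: 27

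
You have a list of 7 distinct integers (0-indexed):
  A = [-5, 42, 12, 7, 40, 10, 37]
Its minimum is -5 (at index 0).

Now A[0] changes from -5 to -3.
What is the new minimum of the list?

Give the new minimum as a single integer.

Answer: -3

Derivation:
Old min = -5 (at index 0)
Change: A[0] -5 -> -3
Changed element WAS the min. Need to check: is -3 still <= all others?
  Min of remaining elements: 7
  New min = min(-3, 7) = -3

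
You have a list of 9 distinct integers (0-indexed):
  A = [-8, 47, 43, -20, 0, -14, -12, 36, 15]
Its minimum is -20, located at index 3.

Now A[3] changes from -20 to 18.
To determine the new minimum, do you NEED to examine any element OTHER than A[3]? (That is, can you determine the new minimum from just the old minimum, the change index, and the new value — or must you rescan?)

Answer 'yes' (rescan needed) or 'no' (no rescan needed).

Answer: yes

Derivation:
Old min = -20 at index 3
Change at index 3: -20 -> 18
Index 3 WAS the min and new value 18 > old min -20. Must rescan other elements to find the new min.
Needs rescan: yes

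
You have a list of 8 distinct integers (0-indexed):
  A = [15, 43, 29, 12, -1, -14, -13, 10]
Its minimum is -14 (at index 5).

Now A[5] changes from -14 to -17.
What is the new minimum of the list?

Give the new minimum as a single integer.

Old min = -14 (at index 5)
Change: A[5] -14 -> -17
Changed element WAS the min. Need to check: is -17 still <= all others?
  Min of remaining elements: -13
  New min = min(-17, -13) = -17

Answer: -17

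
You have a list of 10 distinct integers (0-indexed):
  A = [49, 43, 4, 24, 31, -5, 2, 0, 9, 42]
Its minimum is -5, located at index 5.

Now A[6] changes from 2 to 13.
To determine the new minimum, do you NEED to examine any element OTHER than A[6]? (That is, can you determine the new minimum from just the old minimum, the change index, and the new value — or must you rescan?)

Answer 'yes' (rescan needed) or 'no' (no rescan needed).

Answer: no

Derivation:
Old min = -5 at index 5
Change at index 6: 2 -> 13
Index 6 was NOT the min. New min = min(-5, 13). No rescan of other elements needed.
Needs rescan: no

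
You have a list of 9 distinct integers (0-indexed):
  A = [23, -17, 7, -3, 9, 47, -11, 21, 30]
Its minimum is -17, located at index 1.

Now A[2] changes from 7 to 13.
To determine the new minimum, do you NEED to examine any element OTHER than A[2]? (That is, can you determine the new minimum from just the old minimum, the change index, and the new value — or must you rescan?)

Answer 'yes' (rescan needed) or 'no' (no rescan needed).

Answer: no

Derivation:
Old min = -17 at index 1
Change at index 2: 7 -> 13
Index 2 was NOT the min. New min = min(-17, 13). No rescan of other elements needed.
Needs rescan: no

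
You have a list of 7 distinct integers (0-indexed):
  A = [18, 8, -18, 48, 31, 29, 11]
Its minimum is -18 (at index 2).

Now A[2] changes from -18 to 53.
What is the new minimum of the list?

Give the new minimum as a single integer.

Answer: 8

Derivation:
Old min = -18 (at index 2)
Change: A[2] -18 -> 53
Changed element WAS the min. Need to check: is 53 still <= all others?
  Min of remaining elements: 8
  New min = min(53, 8) = 8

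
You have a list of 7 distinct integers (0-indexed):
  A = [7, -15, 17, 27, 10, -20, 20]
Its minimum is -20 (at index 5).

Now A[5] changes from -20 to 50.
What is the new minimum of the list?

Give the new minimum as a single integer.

Old min = -20 (at index 5)
Change: A[5] -20 -> 50
Changed element WAS the min. Need to check: is 50 still <= all others?
  Min of remaining elements: -15
  New min = min(50, -15) = -15

Answer: -15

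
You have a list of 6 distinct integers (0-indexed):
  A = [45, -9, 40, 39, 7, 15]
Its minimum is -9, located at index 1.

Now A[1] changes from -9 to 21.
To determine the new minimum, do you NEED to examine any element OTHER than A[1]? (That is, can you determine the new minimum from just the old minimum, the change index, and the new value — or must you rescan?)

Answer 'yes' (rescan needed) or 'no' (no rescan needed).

Old min = -9 at index 1
Change at index 1: -9 -> 21
Index 1 WAS the min and new value 21 > old min -9. Must rescan other elements to find the new min.
Needs rescan: yes

Answer: yes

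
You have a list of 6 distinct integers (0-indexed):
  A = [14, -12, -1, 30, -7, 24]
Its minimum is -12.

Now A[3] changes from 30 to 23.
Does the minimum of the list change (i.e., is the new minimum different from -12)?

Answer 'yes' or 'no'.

Answer: no

Derivation:
Old min = -12
Change: A[3] 30 -> 23
Changed element was NOT the min; min changes only if 23 < -12.
New min = -12; changed? no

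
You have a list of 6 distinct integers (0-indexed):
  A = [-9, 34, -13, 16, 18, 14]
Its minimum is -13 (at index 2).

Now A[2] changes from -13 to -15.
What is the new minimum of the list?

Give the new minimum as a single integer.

Old min = -13 (at index 2)
Change: A[2] -13 -> -15
Changed element WAS the min. Need to check: is -15 still <= all others?
  Min of remaining elements: -9
  New min = min(-15, -9) = -15

Answer: -15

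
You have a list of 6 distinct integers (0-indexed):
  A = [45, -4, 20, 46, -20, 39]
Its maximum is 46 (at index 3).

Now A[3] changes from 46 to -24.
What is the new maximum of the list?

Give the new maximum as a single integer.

Answer: 45

Derivation:
Old max = 46 (at index 3)
Change: A[3] 46 -> -24
Changed element WAS the max -> may need rescan.
  Max of remaining elements: 45
  New max = max(-24, 45) = 45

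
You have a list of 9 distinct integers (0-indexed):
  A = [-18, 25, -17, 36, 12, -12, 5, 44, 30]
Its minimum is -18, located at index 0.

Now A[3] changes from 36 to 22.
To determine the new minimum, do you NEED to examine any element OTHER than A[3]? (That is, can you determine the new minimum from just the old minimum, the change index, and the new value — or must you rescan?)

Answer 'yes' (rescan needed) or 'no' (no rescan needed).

Old min = -18 at index 0
Change at index 3: 36 -> 22
Index 3 was NOT the min. New min = min(-18, 22). No rescan of other elements needed.
Needs rescan: no

Answer: no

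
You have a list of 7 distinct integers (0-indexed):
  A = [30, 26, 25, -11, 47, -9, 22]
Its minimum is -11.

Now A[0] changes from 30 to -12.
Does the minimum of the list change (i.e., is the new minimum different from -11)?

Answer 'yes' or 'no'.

Old min = -11
Change: A[0] 30 -> -12
Changed element was NOT the min; min changes only if -12 < -11.
New min = -12; changed? yes

Answer: yes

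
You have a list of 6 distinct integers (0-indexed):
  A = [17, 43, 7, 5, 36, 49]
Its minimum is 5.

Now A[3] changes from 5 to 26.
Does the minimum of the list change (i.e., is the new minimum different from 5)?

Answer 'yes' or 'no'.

Old min = 5
Change: A[3] 5 -> 26
Changed element was the min; new min must be rechecked.
New min = 7; changed? yes

Answer: yes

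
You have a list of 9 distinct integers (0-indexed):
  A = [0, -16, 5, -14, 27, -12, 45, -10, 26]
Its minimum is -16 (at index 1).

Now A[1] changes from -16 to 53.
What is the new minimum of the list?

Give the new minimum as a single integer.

Old min = -16 (at index 1)
Change: A[1] -16 -> 53
Changed element WAS the min. Need to check: is 53 still <= all others?
  Min of remaining elements: -14
  New min = min(53, -14) = -14

Answer: -14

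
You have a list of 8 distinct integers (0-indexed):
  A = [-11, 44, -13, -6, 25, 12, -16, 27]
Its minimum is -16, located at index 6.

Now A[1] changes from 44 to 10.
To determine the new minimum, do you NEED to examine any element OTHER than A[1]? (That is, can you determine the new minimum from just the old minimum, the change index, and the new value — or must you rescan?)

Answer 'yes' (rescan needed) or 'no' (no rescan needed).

Answer: no

Derivation:
Old min = -16 at index 6
Change at index 1: 44 -> 10
Index 1 was NOT the min. New min = min(-16, 10). No rescan of other elements needed.
Needs rescan: no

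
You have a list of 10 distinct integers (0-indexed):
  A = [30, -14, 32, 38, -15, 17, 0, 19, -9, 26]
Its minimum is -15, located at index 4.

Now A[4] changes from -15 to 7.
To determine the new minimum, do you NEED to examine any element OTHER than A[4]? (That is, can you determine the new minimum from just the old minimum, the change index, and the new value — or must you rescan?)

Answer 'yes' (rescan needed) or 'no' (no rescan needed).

Old min = -15 at index 4
Change at index 4: -15 -> 7
Index 4 WAS the min and new value 7 > old min -15. Must rescan other elements to find the new min.
Needs rescan: yes

Answer: yes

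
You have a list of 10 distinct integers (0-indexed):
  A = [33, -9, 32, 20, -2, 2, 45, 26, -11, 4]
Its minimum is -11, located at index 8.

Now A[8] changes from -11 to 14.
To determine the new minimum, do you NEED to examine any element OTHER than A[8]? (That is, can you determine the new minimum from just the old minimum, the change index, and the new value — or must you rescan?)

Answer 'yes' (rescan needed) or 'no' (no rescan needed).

Answer: yes

Derivation:
Old min = -11 at index 8
Change at index 8: -11 -> 14
Index 8 WAS the min and new value 14 > old min -11. Must rescan other elements to find the new min.
Needs rescan: yes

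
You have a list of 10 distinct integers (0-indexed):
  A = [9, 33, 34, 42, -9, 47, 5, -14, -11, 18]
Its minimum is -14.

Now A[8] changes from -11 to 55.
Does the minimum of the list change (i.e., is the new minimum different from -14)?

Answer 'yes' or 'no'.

Old min = -14
Change: A[8] -11 -> 55
Changed element was NOT the min; min changes only if 55 < -14.
New min = -14; changed? no

Answer: no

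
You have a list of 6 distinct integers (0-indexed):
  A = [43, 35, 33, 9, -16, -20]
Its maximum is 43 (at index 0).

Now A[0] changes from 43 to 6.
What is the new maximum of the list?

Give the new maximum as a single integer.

Answer: 35

Derivation:
Old max = 43 (at index 0)
Change: A[0] 43 -> 6
Changed element WAS the max -> may need rescan.
  Max of remaining elements: 35
  New max = max(6, 35) = 35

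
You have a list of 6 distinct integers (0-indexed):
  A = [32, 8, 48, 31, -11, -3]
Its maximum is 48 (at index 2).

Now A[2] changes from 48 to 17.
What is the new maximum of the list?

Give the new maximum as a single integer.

Answer: 32

Derivation:
Old max = 48 (at index 2)
Change: A[2] 48 -> 17
Changed element WAS the max -> may need rescan.
  Max of remaining elements: 32
  New max = max(17, 32) = 32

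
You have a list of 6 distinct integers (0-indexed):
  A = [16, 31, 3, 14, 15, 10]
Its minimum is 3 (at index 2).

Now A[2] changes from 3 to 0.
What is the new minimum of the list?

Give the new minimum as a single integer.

Old min = 3 (at index 2)
Change: A[2] 3 -> 0
Changed element WAS the min. Need to check: is 0 still <= all others?
  Min of remaining elements: 10
  New min = min(0, 10) = 0

Answer: 0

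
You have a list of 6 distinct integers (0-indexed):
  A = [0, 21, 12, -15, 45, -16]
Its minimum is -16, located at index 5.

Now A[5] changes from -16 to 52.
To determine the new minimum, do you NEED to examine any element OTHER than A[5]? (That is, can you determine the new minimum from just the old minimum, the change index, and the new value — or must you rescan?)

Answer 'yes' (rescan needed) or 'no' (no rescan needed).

Old min = -16 at index 5
Change at index 5: -16 -> 52
Index 5 WAS the min and new value 52 > old min -16. Must rescan other elements to find the new min.
Needs rescan: yes

Answer: yes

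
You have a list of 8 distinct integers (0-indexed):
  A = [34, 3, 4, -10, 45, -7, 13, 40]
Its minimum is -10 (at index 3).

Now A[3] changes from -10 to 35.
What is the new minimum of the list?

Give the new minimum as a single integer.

Old min = -10 (at index 3)
Change: A[3] -10 -> 35
Changed element WAS the min. Need to check: is 35 still <= all others?
  Min of remaining elements: -7
  New min = min(35, -7) = -7

Answer: -7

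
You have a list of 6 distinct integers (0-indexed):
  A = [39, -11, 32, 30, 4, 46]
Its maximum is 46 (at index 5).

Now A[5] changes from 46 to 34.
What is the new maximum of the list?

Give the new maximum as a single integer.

Old max = 46 (at index 5)
Change: A[5] 46 -> 34
Changed element WAS the max -> may need rescan.
  Max of remaining elements: 39
  New max = max(34, 39) = 39

Answer: 39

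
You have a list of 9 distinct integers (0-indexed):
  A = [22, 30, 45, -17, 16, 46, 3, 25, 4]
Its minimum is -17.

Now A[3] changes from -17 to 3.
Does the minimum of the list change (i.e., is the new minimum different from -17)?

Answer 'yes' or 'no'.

Old min = -17
Change: A[3] -17 -> 3
Changed element was the min; new min must be rechecked.
New min = 3; changed? yes

Answer: yes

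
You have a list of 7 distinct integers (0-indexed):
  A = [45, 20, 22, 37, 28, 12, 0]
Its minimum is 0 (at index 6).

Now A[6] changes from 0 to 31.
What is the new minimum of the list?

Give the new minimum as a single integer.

Old min = 0 (at index 6)
Change: A[6] 0 -> 31
Changed element WAS the min. Need to check: is 31 still <= all others?
  Min of remaining elements: 12
  New min = min(31, 12) = 12

Answer: 12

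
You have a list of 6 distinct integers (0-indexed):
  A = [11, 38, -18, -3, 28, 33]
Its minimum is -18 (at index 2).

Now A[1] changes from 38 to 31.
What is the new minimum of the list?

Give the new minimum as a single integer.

Old min = -18 (at index 2)
Change: A[1] 38 -> 31
Changed element was NOT the old min.
  New min = min(old_min, new_val) = min(-18, 31) = -18

Answer: -18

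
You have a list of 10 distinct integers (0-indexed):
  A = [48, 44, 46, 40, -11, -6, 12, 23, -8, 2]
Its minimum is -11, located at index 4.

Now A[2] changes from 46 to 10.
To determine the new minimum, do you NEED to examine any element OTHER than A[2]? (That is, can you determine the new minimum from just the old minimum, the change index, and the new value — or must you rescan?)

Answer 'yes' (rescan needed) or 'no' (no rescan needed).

Old min = -11 at index 4
Change at index 2: 46 -> 10
Index 2 was NOT the min. New min = min(-11, 10). No rescan of other elements needed.
Needs rescan: no

Answer: no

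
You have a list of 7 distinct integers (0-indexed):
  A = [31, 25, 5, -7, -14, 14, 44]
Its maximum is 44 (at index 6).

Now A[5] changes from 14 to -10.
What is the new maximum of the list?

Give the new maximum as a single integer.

Old max = 44 (at index 6)
Change: A[5] 14 -> -10
Changed element was NOT the old max.
  New max = max(old_max, new_val) = max(44, -10) = 44

Answer: 44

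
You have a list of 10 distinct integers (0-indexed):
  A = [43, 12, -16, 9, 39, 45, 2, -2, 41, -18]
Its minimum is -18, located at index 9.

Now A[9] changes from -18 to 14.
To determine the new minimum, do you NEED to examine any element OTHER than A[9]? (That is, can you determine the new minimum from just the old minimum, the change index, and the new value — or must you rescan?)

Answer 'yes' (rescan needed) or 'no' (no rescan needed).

Old min = -18 at index 9
Change at index 9: -18 -> 14
Index 9 WAS the min and new value 14 > old min -18. Must rescan other elements to find the new min.
Needs rescan: yes

Answer: yes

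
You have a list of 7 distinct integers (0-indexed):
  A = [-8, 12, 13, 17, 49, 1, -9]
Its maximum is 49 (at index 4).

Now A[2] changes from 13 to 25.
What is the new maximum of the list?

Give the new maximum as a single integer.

Answer: 49

Derivation:
Old max = 49 (at index 4)
Change: A[2] 13 -> 25
Changed element was NOT the old max.
  New max = max(old_max, new_val) = max(49, 25) = 49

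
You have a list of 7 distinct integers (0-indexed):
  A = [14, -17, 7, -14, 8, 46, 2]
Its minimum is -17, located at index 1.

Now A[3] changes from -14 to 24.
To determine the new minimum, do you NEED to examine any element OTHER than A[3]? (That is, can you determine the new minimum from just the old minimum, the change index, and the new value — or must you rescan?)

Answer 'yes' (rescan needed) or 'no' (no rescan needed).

Answer: no

Derivation:
Old min = -17 at index 1
Change at index 3: -14 -> 24
Index 3 was NOT the min. New min = min(-17, 24). No rescan of other elements needed.
Needs rescan: no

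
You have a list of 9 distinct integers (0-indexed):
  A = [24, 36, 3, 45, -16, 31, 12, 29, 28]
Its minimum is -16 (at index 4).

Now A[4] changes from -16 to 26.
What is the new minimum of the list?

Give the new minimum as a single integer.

Answer: 3

Derivation:
Old min = -16 (at index 4)
Change: A[4] -16 -> 26
Changed element WAS the min. Need to check: is 26 still <= all others?
  Min of remaining elements: 3
  New min = min(26, 3) = 3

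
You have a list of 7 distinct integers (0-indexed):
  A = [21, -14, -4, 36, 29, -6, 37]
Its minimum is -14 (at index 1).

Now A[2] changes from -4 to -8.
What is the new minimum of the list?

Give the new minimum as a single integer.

Answer: -14

Derivation:
Old min = -14 (at index 1)
Change: A[2] -4 -> -8
Changed element was NOT the old min.
  New min = min(old_min, new_val) = min(-14, -8) = -14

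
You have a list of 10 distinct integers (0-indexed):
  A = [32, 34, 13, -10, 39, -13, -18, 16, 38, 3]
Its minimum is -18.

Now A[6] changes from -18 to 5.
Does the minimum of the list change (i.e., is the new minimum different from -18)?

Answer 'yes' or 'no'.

Answer: yes

Derivation:
Old min = -18
Change: A[6] -18 -> 5
Changed element was the min; new min must be rechecked.
New min = -13; changed? yes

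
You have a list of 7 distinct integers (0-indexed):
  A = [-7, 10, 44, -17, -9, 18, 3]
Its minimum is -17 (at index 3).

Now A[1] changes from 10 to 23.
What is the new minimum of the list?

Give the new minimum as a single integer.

Old min = -17 (at index 3)
Change: A[1] 10 -> 23
Changed element was NOT the old min.
  New min = min(old_min, new_val) = min(-17, 23) = -17

Answer: -17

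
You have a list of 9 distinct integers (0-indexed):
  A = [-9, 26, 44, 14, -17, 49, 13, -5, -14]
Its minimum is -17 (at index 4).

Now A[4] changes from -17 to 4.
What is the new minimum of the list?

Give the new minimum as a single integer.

Answer: -14

Derivation:
Old min = -17 (at index 4)
Change: A[4] -17 -> 4
Changed element WAS the min. Need to check: is 4 still <= all others?
  Min of remaining elements: -14
  New min = min(4, -14) = -14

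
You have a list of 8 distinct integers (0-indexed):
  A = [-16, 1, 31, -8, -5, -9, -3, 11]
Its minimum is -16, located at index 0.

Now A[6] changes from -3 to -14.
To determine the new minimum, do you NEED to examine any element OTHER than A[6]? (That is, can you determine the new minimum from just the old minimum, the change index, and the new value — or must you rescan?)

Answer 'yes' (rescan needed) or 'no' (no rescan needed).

Answer: no

Derivation:
Old min = -16 at index 0
Change at index 6: -3 -> -14
Index 6 was NOT the min. New min = min(-16, -14). No rescan of other elements needed.
Needs rescan: no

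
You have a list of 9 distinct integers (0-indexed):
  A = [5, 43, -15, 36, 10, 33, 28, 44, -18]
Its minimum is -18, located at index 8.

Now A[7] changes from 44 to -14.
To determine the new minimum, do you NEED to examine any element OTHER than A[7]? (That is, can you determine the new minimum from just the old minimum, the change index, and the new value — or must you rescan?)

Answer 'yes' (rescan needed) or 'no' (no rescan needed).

Answer: no

Derivation:
Old min = -18 at index 8
Change at index 7: 44 -> -14
Index 7 was NOT the min. New min = min(-18, -14). No rescan of other elements needed.
Needs rescan: no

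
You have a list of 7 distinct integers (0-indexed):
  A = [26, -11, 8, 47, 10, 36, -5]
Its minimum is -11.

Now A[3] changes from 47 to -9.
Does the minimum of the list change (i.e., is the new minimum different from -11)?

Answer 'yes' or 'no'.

Answer: no

Derivation:
Old min = -11
Change: A[3] 47 -> -9
Changed element was NOT the min; min changes only if -9 < -11.
New min = -11; changed? no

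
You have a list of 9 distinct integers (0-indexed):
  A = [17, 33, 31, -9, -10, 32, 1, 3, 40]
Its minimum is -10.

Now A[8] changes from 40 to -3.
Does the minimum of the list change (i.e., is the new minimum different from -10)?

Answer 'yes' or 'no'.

Answer: no

Derivation:
Old min = -10
Change: A[8] 40 -> -3
Changed element was NOT the min; min changes only if -3 < -10.
New min = -10; changed? no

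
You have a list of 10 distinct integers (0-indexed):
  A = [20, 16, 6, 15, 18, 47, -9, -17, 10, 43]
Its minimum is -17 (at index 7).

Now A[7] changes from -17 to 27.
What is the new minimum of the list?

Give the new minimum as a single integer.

Old min = -17 (at index 7)
Change: A[7] -17 -> 27
Changed element WAS the min. Need to check: is 27 still <= all others?
  Min of remaining elements: -9
  New min = min(27, -9) = -9

Answer: -9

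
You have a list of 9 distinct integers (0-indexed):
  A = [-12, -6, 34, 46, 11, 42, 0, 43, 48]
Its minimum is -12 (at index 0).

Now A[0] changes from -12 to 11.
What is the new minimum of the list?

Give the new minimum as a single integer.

Answer: -6

Derivation:
Old min = -12 (at index 0)
Change: A[0] -12 -> 11
Changed element WAS the min. Need to check: is 11 still <= all others?
  Min of remaining elements: -6
  New min = min(11, -6) = -6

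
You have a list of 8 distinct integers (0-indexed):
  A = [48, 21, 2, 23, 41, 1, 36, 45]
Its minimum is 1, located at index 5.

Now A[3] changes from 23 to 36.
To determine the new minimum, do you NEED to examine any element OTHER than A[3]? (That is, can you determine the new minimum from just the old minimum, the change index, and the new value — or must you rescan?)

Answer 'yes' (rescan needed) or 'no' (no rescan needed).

Answer: no

Derivation:
Old min = 1 at index 5
Change at index 3: 23 -> 36
Index 3 was NOT the min. New min = min(1, 36). No rescan of other elements needed.
Needs rescan: no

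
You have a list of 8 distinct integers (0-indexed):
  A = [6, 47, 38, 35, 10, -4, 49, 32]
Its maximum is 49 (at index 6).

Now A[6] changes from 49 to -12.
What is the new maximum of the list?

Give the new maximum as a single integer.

Old max = 49 (at index 6)
Change: A[6] 49 -> -12
Changed element WAS the max -> may need rescan.
  Max of remaining elements: 47
  New max = max(-12, 47) = 47

Answer: 47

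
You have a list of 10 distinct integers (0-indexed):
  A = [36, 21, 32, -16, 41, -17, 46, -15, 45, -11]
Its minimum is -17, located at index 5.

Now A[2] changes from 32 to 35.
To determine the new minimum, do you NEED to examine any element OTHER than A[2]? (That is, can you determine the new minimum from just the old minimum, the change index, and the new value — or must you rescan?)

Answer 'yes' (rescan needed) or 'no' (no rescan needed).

Answer: no

Derivation:
Old min = -17 at index 5
Change at index 2: 32 -> 35
Index 2 was NOT the min. New min = min(-17, 35). No rescan of other elements needed.
Needs rescan: no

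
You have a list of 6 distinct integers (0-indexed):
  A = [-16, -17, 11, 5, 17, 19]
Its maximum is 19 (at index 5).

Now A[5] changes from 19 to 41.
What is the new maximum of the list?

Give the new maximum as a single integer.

Answer: 41

Derivation:
Old max = 19 (at index 5)
Change: A[5] 19 -> 41
Changed element WAS the max -> may need rescan.
  Max of remaining elements: 17
  New max = max(41, 17) = 41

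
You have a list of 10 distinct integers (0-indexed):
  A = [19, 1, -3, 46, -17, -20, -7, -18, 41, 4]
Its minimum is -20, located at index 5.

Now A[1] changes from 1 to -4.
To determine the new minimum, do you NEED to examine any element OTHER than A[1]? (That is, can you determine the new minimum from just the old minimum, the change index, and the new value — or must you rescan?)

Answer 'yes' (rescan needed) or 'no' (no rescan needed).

Old min = -20 at index 5
Change at index 1: 1 -> -4
Index 1 was NOT the min. New min = min(-20, -4). No rescan of other elements needed.
Needs rescan: no

Answer: no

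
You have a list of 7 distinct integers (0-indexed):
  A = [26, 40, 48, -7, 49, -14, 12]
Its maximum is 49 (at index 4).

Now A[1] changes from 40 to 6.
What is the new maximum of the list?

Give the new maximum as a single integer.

Old max = 49 (at index 4)
Change: A[1] 40 -> 6
Changed element was NOT the old max.
  New max = max(old_max, new_val) = max(49, 6) = 49

Answer: 49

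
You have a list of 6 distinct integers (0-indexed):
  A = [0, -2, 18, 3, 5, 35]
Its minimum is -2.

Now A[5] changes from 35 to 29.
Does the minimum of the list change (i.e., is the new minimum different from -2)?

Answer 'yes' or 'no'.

Old min = -2
Change: A[5] 35 -> 29
Changed element was NOT the min; min changes only if 29 < -2.
New min = -2; changed? no

Answer: no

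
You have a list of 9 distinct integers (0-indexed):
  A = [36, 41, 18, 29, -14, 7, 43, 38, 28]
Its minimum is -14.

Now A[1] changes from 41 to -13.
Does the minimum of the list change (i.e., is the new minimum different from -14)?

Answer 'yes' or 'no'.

Answer: no

Derivation:
Old min = -14
Change: A[1] 41 -> -13
Changed element was NOT the min; min changes only if -13 < -14.
New min = -14; changed? no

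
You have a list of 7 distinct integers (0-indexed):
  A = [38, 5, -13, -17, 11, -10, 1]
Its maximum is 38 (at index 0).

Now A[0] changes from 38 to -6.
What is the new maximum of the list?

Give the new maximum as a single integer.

Answer: 11

Derivation:
Old max = 38 (at index 0)
Change: A[0] 38 -> -6
Changed element WAS the max -> may need rescan.
  Max of remaining elements: 11
  New max = max(-6, 11) = 11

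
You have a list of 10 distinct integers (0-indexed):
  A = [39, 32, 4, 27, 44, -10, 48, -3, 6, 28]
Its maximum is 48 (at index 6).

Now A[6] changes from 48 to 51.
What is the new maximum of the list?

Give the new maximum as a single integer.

Old max = 48 (at index 6)
Change: A[6] 48 -> 51
Changed element WAS the max -> may need rescan.
  Max of remaining elements: 44
  New max = max(51, 44) = 51

Answer: 51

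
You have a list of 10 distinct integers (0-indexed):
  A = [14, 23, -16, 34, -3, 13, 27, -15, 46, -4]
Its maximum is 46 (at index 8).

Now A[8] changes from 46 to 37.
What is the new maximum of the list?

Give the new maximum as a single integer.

Old max = 46 (at index 8)
Change: A[8] 46 -> 37
Changed element WAS the max -> may need rescan.
  Max of remaining elements: 34
  New max = max(37, 34) = 37

Answer: 37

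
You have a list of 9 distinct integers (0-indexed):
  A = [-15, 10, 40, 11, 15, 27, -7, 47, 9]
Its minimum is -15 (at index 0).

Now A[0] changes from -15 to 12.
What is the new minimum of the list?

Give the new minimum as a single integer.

Old min = -15 (at index 0)
Change: A[0] -15 -> 12
Changed element WAS the min. Need to check: is 12 still <= all others?
  Min of remaining elements: -7
  New min = min(12, -7) = -7

Answer: -7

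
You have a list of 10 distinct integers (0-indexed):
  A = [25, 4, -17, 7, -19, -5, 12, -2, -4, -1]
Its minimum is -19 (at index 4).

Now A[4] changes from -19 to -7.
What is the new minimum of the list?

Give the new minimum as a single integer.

Old min = -19 (at index 4)
Change: A[4] -19 -> -7
Changed element WAS the min. Need to check: is -7 still <= all others?
  Min of remaining elements: -17
  New min = min(-7, -17) = -17

Answer: -17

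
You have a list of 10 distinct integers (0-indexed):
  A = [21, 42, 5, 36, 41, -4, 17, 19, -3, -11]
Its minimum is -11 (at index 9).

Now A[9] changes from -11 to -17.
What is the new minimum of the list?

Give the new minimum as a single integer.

Old min = -11 (at index 9)
Change: A[9] -11 -> -17
Changed element WAS the min. Need to check: is -17 still <= all others?
  Min of remaining elements: -4
  New min = min(-17, -4) = -17

Answer: -17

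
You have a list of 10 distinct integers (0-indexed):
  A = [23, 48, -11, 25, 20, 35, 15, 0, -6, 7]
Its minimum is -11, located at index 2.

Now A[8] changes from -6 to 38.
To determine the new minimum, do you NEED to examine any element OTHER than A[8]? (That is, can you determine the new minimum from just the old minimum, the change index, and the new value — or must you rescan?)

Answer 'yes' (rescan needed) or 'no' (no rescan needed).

Old min = -11 at index 2
Change at index 8: -6 -> 38
Index 8 was NOT the min. New min = min(-11, 38). No rescan of other elements needed.
Needs rescan: no

Answer: no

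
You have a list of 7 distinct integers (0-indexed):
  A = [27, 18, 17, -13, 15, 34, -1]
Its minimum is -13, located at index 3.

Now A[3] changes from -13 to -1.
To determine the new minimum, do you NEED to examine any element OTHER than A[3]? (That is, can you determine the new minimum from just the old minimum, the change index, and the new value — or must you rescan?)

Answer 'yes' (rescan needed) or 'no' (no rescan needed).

Old min = -13 at index 3
Change at index 3: -13 -> -1
Index 3 WAS the min and new value -1 > old min -13. Must rescan other elements to find the new min.
Needs rescan: yes

Answer: yes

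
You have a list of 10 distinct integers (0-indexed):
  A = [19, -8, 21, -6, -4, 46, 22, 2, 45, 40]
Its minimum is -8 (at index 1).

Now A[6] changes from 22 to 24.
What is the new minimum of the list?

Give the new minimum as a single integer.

Old min = -8 (at index 1)
Change: A[6] 22 -> 24
Changed element was NOT the old min.
  New min = min(old_min, new_val) = min(-8, 24) = -8

Answer: -8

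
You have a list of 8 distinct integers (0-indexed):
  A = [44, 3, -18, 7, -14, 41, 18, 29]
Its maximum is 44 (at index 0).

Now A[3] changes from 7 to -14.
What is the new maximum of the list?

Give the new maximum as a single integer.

Old max = 44 (at index 0)
Change: A[3] 7 -> -14
Changed element was NOT the old max.
  New max = max(old_max, new_val) = max(44, -14) = 44

Answer: 44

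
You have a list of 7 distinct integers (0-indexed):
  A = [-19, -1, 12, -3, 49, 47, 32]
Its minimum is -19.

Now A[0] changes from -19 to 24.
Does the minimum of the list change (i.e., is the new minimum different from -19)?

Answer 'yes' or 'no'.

Answer: yes

Derivation:
Old min = -19
Change: A[0] -19 -> 24
Changed element was the min; new min must be rechecked.
New min = -3; changed? yes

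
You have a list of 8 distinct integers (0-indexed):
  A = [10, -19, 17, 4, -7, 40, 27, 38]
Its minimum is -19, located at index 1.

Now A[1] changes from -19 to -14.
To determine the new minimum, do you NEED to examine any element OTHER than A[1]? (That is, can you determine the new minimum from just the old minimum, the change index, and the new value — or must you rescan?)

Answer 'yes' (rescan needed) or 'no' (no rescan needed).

Answer: yes

Derivation:
Old min = -19 at index 1
Change at index 1: -19 -> -14
Index 1 WAS the min and new value -14 > old min -19. Must rescan other elements to find the new min.
Needs rescan: yes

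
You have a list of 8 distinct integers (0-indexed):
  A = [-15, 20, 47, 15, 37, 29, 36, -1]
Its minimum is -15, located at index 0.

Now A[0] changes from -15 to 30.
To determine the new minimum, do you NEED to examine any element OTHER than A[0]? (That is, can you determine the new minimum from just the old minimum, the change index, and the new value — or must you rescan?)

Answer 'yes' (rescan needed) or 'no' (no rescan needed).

Old min = -15 at index 0
Change at index 0: -15 -> 30
Index 0 WAS the min and new value 30 > old min -15. Must rescan other elements to find the new min.
Needs rescan: yes

Answer: yes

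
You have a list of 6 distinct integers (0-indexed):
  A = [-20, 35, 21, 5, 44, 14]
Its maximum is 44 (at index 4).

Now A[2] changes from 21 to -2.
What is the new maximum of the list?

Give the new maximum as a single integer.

Answer: 44

Derivation:
Old max = 44 (at index 4)
Change: A[2] 21 -> -2
Changed element was NOT the old max.
  New max = max(old_max, new_val) = max(44, -2) = 44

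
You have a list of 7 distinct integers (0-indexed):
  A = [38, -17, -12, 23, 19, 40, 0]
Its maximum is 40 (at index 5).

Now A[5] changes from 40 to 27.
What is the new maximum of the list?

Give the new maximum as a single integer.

Answer: 38

Derivation:
Old max = 40 (at index 5)
Change: A[5] 40 -> 27
Changed element WAS the max -> may need rescan.
  Max of remaining elements: 38
  New max = max(27, 38) = 38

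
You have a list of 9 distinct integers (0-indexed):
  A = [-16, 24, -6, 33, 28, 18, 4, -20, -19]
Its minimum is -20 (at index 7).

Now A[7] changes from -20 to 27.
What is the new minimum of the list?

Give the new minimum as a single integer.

Answer: -19

Derivation:
Old min = -20 (at index 7)
Change: A[7] -20 -> 27
Changed element WAS the min. Need to check: is 27 still <= all others?
  Min of remaining elements: -19
  New min = min(27, -19) = -19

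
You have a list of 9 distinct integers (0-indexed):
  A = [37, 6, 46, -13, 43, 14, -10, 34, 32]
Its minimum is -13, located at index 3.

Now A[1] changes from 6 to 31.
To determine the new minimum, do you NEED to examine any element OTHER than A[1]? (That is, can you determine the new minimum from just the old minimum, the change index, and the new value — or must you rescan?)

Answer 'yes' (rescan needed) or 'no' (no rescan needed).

Answer: no

Derivation:
Old min = -13 at index 3
Change at index 1: 6 -> 31
Index 1 was NOT the min. New min = min(-13, 31). No rescan of other elements needed.
Needs rescan: no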